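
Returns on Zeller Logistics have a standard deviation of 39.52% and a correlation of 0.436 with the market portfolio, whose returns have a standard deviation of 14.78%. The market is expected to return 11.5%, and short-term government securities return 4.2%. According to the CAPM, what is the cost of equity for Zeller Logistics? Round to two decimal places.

12.71%

β = ρ × σ_i / σ_m = 0.436 × 39.52% / 14.78% = 1.1658
MRP = 11.5% − 4.2% = 7.30%
E(R) = 4.2% + 1.1658 × 7.3% = 12.71%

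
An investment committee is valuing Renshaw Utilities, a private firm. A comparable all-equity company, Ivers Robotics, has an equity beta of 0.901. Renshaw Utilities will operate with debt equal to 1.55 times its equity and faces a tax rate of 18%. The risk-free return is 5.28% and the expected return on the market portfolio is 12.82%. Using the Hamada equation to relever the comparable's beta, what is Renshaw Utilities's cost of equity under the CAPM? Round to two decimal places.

β_L = β_U × [1 + (1 − t)(D/E)] = 0.901 × [1 + (1 − 0.18) × 1.55]
    = 0.901 × [1 + 0.82 × 1.55] = 0.901 × 2.2710 = 2.0462
MRP = 12.82% − 5.28% = 7.54%
E(R) = R_f + β_L × MRP = 5.28% + 2.0462 × 7.54% = 20.71%

20.71%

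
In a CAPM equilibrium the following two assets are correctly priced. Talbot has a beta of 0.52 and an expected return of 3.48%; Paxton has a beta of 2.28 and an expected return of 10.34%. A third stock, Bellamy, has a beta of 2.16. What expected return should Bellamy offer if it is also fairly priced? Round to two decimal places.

9.87%

MRP (SML slope) = (10.34% − 3.48%) / (2.28 − 0.52) = 6.86% / 1.76 = 3.8977%
R_f (intercept) = 3.48% − 0.52 × 3.8977% = 1.4532%
E(R_Bellamy) = R_f + β × MRP = 1.4532% + 2.16 × 3.8977% = 9.87%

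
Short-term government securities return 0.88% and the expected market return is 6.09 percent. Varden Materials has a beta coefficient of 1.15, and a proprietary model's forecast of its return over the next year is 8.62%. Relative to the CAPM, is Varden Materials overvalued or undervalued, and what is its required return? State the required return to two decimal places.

MRP = 6.09% − 0.88% = 5.21%
Required return = R_f + β·MRP = 0.88% + 1.15 × 5.21% = 6.87%
Forecast 8.62% > required 6.87% → the stock plots above the SML → undervalued.

Undervalued; required return 6.87%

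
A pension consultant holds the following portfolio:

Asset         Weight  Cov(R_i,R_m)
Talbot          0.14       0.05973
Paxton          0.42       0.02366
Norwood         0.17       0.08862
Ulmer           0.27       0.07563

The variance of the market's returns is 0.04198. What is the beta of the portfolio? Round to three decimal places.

1.281

β_Talbot = 0.05973 / 0.04198 = 1.4228
β_Paxton = 0.02366 / 0.04198 = 0.5636
β_Norwood = 0.08862 / 0.04198 = 2.1110
β_Ulmer = 0.07563 / 0.04198 = 1.8016
β_P = Σ w_i β_i = 0.14×1.4228 + 0.42×0.5636 + 0.17×2.1110 + 0.27×1.8016 = 1.2812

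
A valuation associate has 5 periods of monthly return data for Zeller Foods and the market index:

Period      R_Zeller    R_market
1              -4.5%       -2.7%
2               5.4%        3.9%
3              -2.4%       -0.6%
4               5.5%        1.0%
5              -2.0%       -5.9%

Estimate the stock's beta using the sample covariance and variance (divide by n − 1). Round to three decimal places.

Mean R_i = (-4.5 + 5.4 − 2.4 + 5.5 − 2.0) / 5 = 0.4000%
Mean R_m = (-2.7 + 3.9 − 0.6 + 1.0 − 5.9) / 5 = -0.8600%
Σ(R_i − R̄_i)(R_m − R̄_m) = 53.6700  ⇒  Cov = 53.6700 / 4 = 13.4175
Σ(R_m − R̄_m)² = 54.9720  ⇒  Var(R_m) = 54.9720 / 4 = 13.7430
β = Cov / Var(R_m) = 13.4175 / 13.7430 = 0.9763

0.976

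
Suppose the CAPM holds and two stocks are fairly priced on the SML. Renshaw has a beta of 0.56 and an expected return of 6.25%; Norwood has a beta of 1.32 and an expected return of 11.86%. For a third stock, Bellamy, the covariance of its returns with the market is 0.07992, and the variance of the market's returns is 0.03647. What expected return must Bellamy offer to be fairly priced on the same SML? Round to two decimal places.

18.29%

MRP = (11.86% − 6.25%) / (1.32 − 0.56) = 7.3816%
R_f = 6.25% − 0.56 × 7.3816% = 2.1163%
β_Bellamy = Cov / Var(R_m) = 0.07992 / 0.03647 = 2.1914
E(R_Bellamy) = R_f + β × MRP = 2.1163% + 2.1914 × 7.3816% = 18.29%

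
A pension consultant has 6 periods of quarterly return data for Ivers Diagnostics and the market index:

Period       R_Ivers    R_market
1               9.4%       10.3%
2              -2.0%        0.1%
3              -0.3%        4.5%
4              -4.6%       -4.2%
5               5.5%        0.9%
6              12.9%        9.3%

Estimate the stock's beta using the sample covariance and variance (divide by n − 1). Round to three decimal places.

Mean R_i = (9.4 − 2.0 − 0.3 − 4.6 + 5.5 + 12.9) / 6 = 3.4833%
Mean R_m = (10.3 + 0.1 + 4.5 − 4.2 + 0.9 + 9.3) / 6 = 3.4833%
Σ(R_i − R̄_i)(R_m − R̄_m) = 166.7083  ⇒  Cov = 166.7083 / 5 = 33.3417
Σ(R_m − R̄_m)² = 158.4883  ⇒  Var(R_m) = 158.4883 / 5 = 31.6977
β = Cov / Var(R_m) = 33.3417 / 31.6977 = 1.0519

1.052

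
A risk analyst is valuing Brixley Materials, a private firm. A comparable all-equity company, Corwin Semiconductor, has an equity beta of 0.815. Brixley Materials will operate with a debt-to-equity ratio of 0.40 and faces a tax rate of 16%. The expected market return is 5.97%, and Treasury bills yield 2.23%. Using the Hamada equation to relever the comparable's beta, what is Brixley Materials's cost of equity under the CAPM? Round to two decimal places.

β_L = β_U × [1 + (1 − t)(D/E)] = 0.815 × [1 + (1 − 0.16) × 0.40]
    = 0.815 × [1 + 0.84 × 0.40] = 0.815 × 1.3360 = 1.0888
MRP = 5.97% − 2.23% = 3.74%
E(R) = R_f + β_L × MRP = 2.23% + 1.0888 × 3.74% = 6.30%

6.30%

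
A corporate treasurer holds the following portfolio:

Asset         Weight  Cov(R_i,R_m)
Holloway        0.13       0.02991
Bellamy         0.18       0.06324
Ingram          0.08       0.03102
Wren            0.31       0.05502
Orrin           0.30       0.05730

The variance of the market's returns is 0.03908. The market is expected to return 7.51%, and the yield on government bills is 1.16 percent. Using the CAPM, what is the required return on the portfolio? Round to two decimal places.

9.61%

β_Holloway = 0.02991 / 0.03908 = 0.7654
β_Bellamy = 0.06324 / 0.03908 = 1.6182
β_Ingram = 0.03102 / 0.03908 = 0.7938
β_Wren = 0.05502 / 0.03908 = 1.4079
β_Orrin = 0.05730 / 0.03908 = 1.4662
β_P = Σ w_i β_i = 0.13×0.7654 + 0.18×1.6182 + 0.08×0.7938 + 0.31×1.4079 + 0.30×1.4662 = 1.3306
MRP = 7.51% − 1.16% = 6.35%
E(R_P) = R_f + β_P × MRP = 1.16% + 1.3306 × 6.35% = 9.61%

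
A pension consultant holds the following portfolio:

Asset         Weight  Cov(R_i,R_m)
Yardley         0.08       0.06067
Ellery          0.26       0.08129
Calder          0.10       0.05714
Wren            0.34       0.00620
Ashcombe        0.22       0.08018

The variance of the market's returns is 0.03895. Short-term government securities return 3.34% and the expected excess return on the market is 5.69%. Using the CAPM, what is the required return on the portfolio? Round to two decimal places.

β_Yardley = 0.06067 / 0.03895 = 1.5576
β_Ellery = 0.08129 / 0.03895 = 2.0870
β_Calder = 0.05714 / 0.03895 = 1.4670
β_Wren = 0.00620 / 0.03895 = 0.1592
β_Ashcombe = 0.08018 / 0.03895 = 2.0585
β_P = Σ w_i β_i = 0.08×1.5576 + 0.26×2.0870 + 0.10×1.4670 + 0.34×0.1592 + 0.22×2.0585 = 1.3209
E(R_P) = R_f + β_P × MRP = 3.34% + 1.3209 × 5.69% = 10.86%

10.86%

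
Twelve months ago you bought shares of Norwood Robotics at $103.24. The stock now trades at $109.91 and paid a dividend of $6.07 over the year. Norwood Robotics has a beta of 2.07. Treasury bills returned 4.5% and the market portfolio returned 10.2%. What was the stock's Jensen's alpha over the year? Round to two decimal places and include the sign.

-3.96%

Realised HPR = (P1 + D1 − P0) / P0 = (109.91 + 6.07 − 103.24) / 103.24 = 12.74 / 103.24 = 12.3402%
MRP = 10.2% − 4.5% = 5.70%
CAPM required = R_f + β·MRP = 4.5% + 2.07 × 5.7% = 16.2990%
α = realised − required = 12.3402% − 16.2990% = -3.96%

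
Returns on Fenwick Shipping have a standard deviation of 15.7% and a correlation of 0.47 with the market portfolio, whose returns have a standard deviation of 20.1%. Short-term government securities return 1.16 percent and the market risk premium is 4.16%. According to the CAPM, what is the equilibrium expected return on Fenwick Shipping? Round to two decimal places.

2.69%

β = ρ × σ_i / σ_m = 0.47 × 15.7% / 20.1% = 0.3671
E(R) = 1.16% + 0.3671 × 4.16% = 2.69%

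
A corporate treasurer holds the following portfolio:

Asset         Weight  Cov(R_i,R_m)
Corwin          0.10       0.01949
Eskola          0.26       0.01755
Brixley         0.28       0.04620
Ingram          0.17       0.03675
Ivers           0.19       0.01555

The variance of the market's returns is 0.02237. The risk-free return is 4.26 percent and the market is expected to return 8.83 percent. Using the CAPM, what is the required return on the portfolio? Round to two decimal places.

β_Corwin = 0.01949 / 0.02237 = 0.8713
β_Eskola = 0.01755 / 0.02237 = 0.7845
β_Brixley = 0.04620 / 0.02237 = 2.0653
β_Ingram = 0.03675 / 0.02237 = 1.6428
β_Ivers = 0.01555 / 0.02237 = 0.6951
β_P = Σ w_i β_i = 0.10×0.8713 + 0.26×0.7845 + 0.28×2.0653 + 0.17×1.6428 + 0.19×0.6951 = 1.2807
MRP = 8.83% − 4.26% = 4.57%
E(R_P) = R_f + β_P × MRP = 4.26% + 1.2807 × 4.57% = 10.11%

10.11%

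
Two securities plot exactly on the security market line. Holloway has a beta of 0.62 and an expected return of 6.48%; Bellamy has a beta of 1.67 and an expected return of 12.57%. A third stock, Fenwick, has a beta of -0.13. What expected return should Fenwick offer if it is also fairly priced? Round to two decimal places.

2.13%

MRP (SML slope) = (12.57% − 6.48%) / (1.67 − 0.62) = 6.09% / 1.05 = 5.8000%
R_f (intercept) = 6.48% − 0.62 × 5.8000% = 2.8840%
E(R_Fenwick) = R_f + β × MRP = 2.8840% + -0.13 × 5.8000% = 2.13%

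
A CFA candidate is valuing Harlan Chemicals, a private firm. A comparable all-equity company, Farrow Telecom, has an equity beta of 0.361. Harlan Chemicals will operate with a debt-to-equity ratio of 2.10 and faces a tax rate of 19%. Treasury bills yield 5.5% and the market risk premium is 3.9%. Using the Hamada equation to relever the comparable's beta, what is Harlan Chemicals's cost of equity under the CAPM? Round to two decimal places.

9.30%

β_L = β_U × [1 + (1 − t)(D/E)] = 0.361 × [1 + (1 − 0.19) × 2.10]
    = 0.361 × [1 + 0.81 × 2.10] = 0.361 × 2.7010 = 0.9751
E(R) = R_f + β_L × MRP = 5.5% + 0.9751 × 3.9% = 9.30%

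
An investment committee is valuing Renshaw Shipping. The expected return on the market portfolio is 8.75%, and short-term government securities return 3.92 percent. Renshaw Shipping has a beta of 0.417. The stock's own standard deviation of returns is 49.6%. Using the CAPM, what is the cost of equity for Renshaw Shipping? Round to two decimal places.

Market risk premium = E(R_m) − R_f = 8.75% − 3.92% = 4.83%
E(R) = R_f + β × MRP = 3.92% + 0.417 × 4.83% = 5.93%

5.93%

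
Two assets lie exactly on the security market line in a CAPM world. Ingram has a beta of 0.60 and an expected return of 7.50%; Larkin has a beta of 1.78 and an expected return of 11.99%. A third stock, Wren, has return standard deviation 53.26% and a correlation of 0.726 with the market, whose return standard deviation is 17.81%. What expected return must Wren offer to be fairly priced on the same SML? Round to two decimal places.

13.48%

MRP = (11.99% − 7.50%) / (1.78 − 0.60) = 3.8051%
R_f = 7.50% − 0.60 × 3.8051% = 5.2169%
β_Wren = ρ·σ_i/σ_m = 0.726 × 53.26 / 17.81 = 2.1711
E(R_Wren) = R_f + β × MRP = 5.2169% + 2.1711 × 3.8051% = 13.48%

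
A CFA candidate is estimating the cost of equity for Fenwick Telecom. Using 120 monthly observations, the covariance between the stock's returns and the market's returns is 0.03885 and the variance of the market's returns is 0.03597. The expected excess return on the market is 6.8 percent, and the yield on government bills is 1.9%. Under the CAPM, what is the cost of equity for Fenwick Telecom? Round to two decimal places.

9.24%

β = Cov(R_i, R_m) / Var(R_m) = 0.03885 / 0.03597 = 1.0801
E(R) = R_f + β × MRP = 1.9% + 1.0801 × 6.8% = 9.24%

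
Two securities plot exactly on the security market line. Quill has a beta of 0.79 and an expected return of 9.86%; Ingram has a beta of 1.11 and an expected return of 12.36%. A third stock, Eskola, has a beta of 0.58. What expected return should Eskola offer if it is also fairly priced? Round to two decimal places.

MRP (SML slope) = (12.36% − 9.86%) / (1.11 − 0.79) = 2.50% / 0.32 = 7.8125%
R_f (intercept) = 9.86% − 0.79 × 7.8125% = 3.6881%
E(R_Eskola) = R_f + β × MRP = 3.6881% + 0.58 × 7.8125% = 8.22%

8.22%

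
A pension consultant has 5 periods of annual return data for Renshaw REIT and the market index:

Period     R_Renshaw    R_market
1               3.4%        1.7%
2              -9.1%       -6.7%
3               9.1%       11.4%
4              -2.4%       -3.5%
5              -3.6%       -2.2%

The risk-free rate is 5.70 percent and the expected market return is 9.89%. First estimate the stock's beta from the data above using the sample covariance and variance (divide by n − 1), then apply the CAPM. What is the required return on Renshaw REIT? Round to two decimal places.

9.73%

Mean R_i = (3.4 − 9.1 + 9.1 − 2.4 − 3.6) / 5 = -0.5200%
Mean R_m = (1.7 − 6.7 + 11.4 − 3.5 − 2.2) / 5 = 0.1400%
Σ(R_i − R̄_i)(R_m − R̄_m) = 187.1740  ⇒  Cov = 187.1740 / 4 = 46.7935
Σ(R_m − R̄_m)² = 194.7320  ⇒  Var(R_m) = 194.7320 / 4 = 48.6830
β = Cov / Var(R_m) = 46.7935 / 48.6830 = 0.9612
MRP = 9.89% − 5.70% = 4.19%
E(R) = R_f + β × MRP = 5.70% + 0.9612 × 4.19% = 9.73%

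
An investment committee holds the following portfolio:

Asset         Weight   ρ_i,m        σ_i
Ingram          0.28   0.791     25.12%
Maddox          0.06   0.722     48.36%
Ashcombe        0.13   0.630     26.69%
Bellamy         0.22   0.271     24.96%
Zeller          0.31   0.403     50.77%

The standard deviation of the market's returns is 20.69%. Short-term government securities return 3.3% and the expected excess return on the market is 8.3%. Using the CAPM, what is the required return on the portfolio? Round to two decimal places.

10.39%

β_Ingram = 0.791 × 25.12% / 20.69% = 0.9604
β_Maddox = 0.722 × 48.36% / 20.69% = 1.6876
β_Ashcombe = 0.630 × 26.69% / 20.69% = 0.8127
β_Bellamy = 0.271 × 24.96% / 20.69% = 0.3269
β_Zeller = 0.403 × 50.77% / 20.69% = 0.9889
β_P = Σ w_i β_i = 0.28×0.9604 + 0.06×1.6876 + 0.13×0.8127 + 0.22×0.3269 + 0.31×0.9889 = 0.8543
E(R_P) = R_f + β_P × MRP = 3.3% + 0.8543 × 8.3% = 10.39%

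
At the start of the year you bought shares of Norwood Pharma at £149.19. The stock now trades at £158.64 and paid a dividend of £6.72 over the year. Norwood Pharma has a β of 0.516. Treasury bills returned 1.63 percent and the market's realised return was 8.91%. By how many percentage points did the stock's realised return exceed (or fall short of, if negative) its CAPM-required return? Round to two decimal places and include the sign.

Realised HPR = (P1 + D1 − P0) / P0 = (158.64 + 6.72 − 149.19) / 149.19 = 16.17 / 149.19 = 10.8385%
MRP = 8.91% − 1.63% = 7.28%
CAPM required = R_f + β·MRP = 1.63% + 0.516 × 7.28% = 5.38648%
α = realised − required = 10.8385% − 5.38648% = +5.45%

+5.45%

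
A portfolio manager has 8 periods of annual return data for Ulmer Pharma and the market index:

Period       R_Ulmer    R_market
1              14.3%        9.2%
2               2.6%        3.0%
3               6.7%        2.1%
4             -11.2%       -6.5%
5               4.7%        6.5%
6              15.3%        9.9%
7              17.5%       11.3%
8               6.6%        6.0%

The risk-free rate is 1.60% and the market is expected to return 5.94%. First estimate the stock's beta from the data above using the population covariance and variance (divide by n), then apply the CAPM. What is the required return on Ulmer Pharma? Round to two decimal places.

Mean R_i = (14.3 + 2.6 + 6.7 − 11.2 + 4.7 + 15.3 + 17.5 + 6.6) / 8 = 7.0625%
Mean R_m = (9.2 + 3.0 + 2.1 − 6.5 + 6.5 + 9.9 + 11.3 + 6.0) / 8 = 5.1875%
Σ(R_i − R̄_i)(R_m − R̄_m) = 352.5063  ⇒  Cov = 352.5063 / 8 = 44.0633
Σ(R_m − R̄_m)² = 228.9688  ⇒  Var(R_m) = 228.9688 / 8 = 28.6211
β = Cov / Var(R_m) = 44.0633 / 28.6211 = 1.5395
MRP = 5.94% − 1.60% = 4.34%
E(R) = R_f + β × MRP = 1.60% + 1.5395 × 4.34% = 8.28%

8.28%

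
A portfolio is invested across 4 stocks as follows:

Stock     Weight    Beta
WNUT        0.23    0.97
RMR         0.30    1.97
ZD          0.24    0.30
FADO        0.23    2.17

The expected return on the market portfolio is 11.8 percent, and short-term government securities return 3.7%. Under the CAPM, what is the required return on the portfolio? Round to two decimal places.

14.92%

β_P = Σ w_i β_i = 0.23×0.97 + 0.30×1.97 + 0.24×0.30 + 0.23×2.17 = 1.3852
MRP = 11.8% − 3.7% = 8.10%
E(R_P) = R_f + β_P × MRP = 3.7% + 1.3852 × 8.1% = 14.92%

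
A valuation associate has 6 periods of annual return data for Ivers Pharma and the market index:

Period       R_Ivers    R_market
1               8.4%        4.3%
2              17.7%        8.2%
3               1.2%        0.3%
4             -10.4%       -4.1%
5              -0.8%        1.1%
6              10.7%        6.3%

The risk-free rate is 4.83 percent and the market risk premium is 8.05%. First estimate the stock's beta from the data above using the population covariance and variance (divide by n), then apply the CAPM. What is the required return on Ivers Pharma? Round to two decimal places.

Mean R_i = (8.4 + 17.7 + 1.2 − 10.4 − 0.8 + 10.7) / 6 = 4.4667%
Mean R_m = (4.3 + 8.2 + 0.3 − 4.1 + 1.1 + 6.3) / 6 = 2.6833%
Σ(R_i − R̄_i)(R_m − R̄_m) = 218.8767  ⇒  Cov = 218.8767 / 6 = 36.4795
Σ(R_m − R̄_m)² = 100.3283  ⇒  Var(R_m) = 100.3283 / 6 = 16.7214
β = Cov / Var(R_m) = 36.4795 / 16.7214 = 2.1816
E(R) = R_f + β × MRP = 4.83% + 2.1816 × 8.05% = 22.39%

22.39%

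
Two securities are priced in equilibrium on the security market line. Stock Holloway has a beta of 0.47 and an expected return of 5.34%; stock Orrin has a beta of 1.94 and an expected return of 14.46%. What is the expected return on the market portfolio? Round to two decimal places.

8.63%

Both satisfy E(R) = R_f + β·MRP, so the slope of the SML is
MRP = (14.46% − 5.34%) / (1.94 − 0.47) = 9.12% / 1.47 = 6.2041%
R_f = E(R_Holloway) − β_Holloway·MRP = 5.34% − 0.47 × 6.2041% = 2.4241%
E(R_m) = R_f + MRP = 2.4241% + 6.2041% = 8.63%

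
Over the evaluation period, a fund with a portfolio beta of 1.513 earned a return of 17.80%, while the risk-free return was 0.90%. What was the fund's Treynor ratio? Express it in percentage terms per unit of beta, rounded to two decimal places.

Treynor = (R_P − R_f) / β_P = (17.80% − 0.90%) / 1.5130 = 16.90% / 1.5130 = 11.17%

11.17%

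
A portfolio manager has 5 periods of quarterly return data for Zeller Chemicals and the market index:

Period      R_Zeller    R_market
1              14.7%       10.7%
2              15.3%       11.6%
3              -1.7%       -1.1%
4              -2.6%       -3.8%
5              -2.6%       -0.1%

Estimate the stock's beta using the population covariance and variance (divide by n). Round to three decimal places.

1.303

Mean R_i = (14.7 + 15.3 − 1.7 − 2.6 − 2.6) / 5 = 4.6200%
Mean R_m = (10.7 + 11.6 − 1.1 − 3.8 − 0.1) / 5 = 3.4600%
Σ(R_i − R̄_i)(R_m − R̄_m) = 266.8540  ⇒  Cov = 266.8540 / 5 = 53.3708
Σ(R_m − R̄_m)² = 204.8520  ⇒  Var(R_m) = 204.8520 / 5 = 40.9704
β = Cov / Var(R_m) = 53.3708 / 40.9704 = 1.3027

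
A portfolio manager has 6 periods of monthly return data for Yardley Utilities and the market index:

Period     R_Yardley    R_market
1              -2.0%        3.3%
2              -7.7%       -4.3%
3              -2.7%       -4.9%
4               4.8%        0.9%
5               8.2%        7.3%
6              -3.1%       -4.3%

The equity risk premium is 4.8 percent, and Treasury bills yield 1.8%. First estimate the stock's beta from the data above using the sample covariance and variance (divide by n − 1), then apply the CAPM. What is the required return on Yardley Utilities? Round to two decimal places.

6.26%

Mean R_i = (-2.0 − 7.7 − 2.7 + 4.8 + 8.2 − 3.1) / 6 = -0.4167%
Mean R_m = (3.3 − 4.3 − 4.9 + 0.9 + 7.3 − 4.3) / 6 = -0.3333%
Σ(R_i − R̄_i)(R_m − R̄_m) = 116.4167  ⇒  Cov = 116.4167 / 5 = 23.2833
Σ(R_m − R̄_m)² = 125.3133  ⇒  Var(R_m) = 125.3133 / 5 = 25.0627
β = Cov / Var(R_m) = 23.2833 / 25.0627 = 0.9290
E(R) = R_f + β × MRP = 1.8% + 0.9290 × 4.8% = 6.26%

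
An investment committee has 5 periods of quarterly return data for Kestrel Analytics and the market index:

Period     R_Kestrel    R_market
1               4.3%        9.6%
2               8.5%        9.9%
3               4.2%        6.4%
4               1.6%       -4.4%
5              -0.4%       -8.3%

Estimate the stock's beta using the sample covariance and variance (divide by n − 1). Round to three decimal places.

Mean R_i = (4.3 + 8.5 + 4.2 + 1.6 − 0.4) / 5 = 3.6400%
Mean R_m = (9.6 + 9.9 + 6.4 − 4.4 − 8.3) / 5 = 2.6400%
Σ(R_i − R̄_i)(R_m − R̄_m) = 100.5420  ⇒  Cov = 100.5420 / 4 = 25.1355
Σ(R_m − R̄_m)² = 284.5320  ⇒  Var(R_m) = 284.5320 / 4 = 71.1330
β = Cov / Var(R_m) = 25.1355 / 71.1330 = 0.3534

0.353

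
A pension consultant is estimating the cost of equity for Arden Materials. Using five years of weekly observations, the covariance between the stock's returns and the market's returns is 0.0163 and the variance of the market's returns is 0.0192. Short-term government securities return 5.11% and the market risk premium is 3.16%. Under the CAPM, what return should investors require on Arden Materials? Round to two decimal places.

β = Cov(R_i, R_m) / Var(R_m) = 0.0163 / 0.0192 = 0.8490
E(R) = R_f + β × MRP = 5.11% + 0.8490 × 3.16% = 7.79%

7.79%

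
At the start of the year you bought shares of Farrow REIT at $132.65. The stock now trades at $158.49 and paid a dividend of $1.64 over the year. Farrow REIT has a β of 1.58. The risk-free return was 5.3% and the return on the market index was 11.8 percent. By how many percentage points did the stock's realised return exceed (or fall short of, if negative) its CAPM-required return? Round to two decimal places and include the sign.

Realised HPR = (P1 + D1 − P0) / P0 = (158.49 + 1.64 − 132.65) / 132.65 = 27.48 / 132.65 = 20.7162%
MRP = 11.8% − 5.3% = 6.50%
CAPM required = R_f + β·MRP = 5.3% + 1.58 × 6.5% = 15.5700%
α = realised − required = 20.7162% − 15.5700% = +5.15%

+5.15%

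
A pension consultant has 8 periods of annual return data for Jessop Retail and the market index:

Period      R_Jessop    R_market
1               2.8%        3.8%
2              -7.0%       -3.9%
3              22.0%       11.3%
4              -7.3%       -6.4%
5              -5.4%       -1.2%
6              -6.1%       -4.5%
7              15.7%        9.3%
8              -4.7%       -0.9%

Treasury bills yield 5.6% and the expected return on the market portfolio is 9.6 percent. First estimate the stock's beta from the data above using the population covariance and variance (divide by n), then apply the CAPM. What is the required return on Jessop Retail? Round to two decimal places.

Mean R_i = (2.8 − 7.0 + 22.0 − 7.3 − 5.4 − 6.1 + 15.7 − 4.7) / 8 = 1.2500%
Mean R_m = (3.8 − 3.9 + 11.3 − 6.4 − 1.2 − 4.5 + 9.3 − 0.9) / 8 = 0.9375%
Σ(R_i − R̄_i)(R_m − R̄_m) = 508.0550  ⇒  Cov = 508.0550 / 8 = 63.5069
Σ(R_m − R̄_m)² = 300.2588  ⇒  Var(R_m) = 300.2588 / 8 = 37.5324
β = Cov / Var(R_m) = 63.5069 / 37.5324 = 1.6921
MRP = 9.6% − 5.6% = 4.00%
E(R) = R_f + β × MRP = 5.6% + 1.6921 × 4.0% = 12.37%

12.37%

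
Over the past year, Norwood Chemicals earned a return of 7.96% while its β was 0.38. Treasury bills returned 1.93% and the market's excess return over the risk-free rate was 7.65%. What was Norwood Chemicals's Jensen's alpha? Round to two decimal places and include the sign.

+3.12%

CAPM benchmark = R_f + β(R_m − R_f) = 1.93% + 0.38 × 7.65% = 4.8370%
α = actual − benchmark = 7.96% − 4.8370% = +3.12%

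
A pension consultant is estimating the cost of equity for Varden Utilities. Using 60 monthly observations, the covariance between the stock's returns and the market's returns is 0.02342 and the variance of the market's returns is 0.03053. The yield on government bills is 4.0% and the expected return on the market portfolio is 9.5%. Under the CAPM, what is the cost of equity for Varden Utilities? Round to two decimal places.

β = Cov(R_i, R_m) / Var(R_m) = 0.02342 / 0.03053 = 0.7671
MRP = 9.5% − 4.0% = 5.50%
E(R) = R_f + β × MRP = 4.0% + 0.7671 × 5.5% = 8.22%

8.22%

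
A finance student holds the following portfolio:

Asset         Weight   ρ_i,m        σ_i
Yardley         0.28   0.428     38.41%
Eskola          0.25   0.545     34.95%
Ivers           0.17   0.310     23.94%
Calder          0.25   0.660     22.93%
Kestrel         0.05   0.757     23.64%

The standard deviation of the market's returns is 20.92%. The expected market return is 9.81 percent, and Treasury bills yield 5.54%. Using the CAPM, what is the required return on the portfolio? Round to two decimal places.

β_Yardley = 0.428 × 38.41% / 20.92% = 0.7858
β_Eskola = 0.545 × 34.95% / 20.92% = 0.9105
β_Ivers = 0.310 × 23.94% / 20.92% = 0.3548
β_Calder = 0.660 × 22.93% / 20.92% = 0.7234
β_Kestrel = 0.757 × 23.64% / 20.92% = 0.8554
β_P = Σ w_i β_i = 0.28×0.7858 + 0.25×0.9105 + 0.17×0.3548 + 0.25×0.7234 + 0.05×0.8554 = 0.7316
MRP = 9.81% − 5.54% = 4.27%
E(R_P) = R_f + β_P × MRP = 5.54% + 0.7316 × 4.27% = 8.66%

8.66%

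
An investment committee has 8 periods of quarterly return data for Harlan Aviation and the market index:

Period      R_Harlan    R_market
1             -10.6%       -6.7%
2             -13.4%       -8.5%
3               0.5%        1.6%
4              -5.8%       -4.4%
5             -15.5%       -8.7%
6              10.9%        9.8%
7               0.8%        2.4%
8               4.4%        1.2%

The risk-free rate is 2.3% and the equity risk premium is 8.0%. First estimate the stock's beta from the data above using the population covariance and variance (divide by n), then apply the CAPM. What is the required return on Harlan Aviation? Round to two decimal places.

13.45%

Mean R_i = (-10.6 − 13.4 + 0.5 − 5.8 − 15.5 + 10.9 + 0.8 + 4.4) / 8 = -3.5875%
Mean R_m = (-6.7 − 8.5 + 1.6 − 4.4 − 8.7 + 9.8 + 2.4 + 1.2) / 8 = -1.6625%
Σ(R_i − R̄_i)(R_m − R̄_m) = 412.3963  ⇒  Cov = 412.3963 / 8 = 51.5495
Σ(R_m − R̄_m)² = 295.8788  ⇒  Var(R_m) = 295.8788 / 8 = 36.9849
β = Cov / Var(R_m) = 51.5495 / 36.9849 = 1.3938
E(R) = R_f + β × MRP = 2.3% + 1.3938 × 8.0% = 13.45%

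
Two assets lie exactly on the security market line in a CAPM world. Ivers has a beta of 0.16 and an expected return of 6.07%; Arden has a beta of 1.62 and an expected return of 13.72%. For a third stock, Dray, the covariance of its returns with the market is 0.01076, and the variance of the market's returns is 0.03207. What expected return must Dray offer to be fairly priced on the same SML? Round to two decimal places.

6.99%

MRP = (13.72% − 6.07%) / (1.62 − 0.16) = 5.2397%
R_f = 6.07% − 0.16 × 5.2397% = 5.2316%
β_Dray = Cov / Var(R_m) = 0.01076 / 0.03207 = 0.3355
E(R_Dray) = R_f + β × MRP = 5.2316% + 0.3355 × 5.2397% = 6.99%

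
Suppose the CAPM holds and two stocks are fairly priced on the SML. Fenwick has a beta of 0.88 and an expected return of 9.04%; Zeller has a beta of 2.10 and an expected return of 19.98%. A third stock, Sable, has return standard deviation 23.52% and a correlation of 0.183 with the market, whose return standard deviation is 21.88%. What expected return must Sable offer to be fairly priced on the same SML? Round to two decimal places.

MRP = (19.98% − 9.04%) / (2.10 − 0.88) = 8.9672%
R_f = 9.04% − 0.88 × 8.9672% = 1.1489%
β_Sable = ρ·σ_i/σ_m = 0.183 × 23.52 / 21.88 = 0.1967
E(R_Sable) = R_f + β × MRP = 1.1489% + 0.1967 × 8.9672% = 2.91%

2.91%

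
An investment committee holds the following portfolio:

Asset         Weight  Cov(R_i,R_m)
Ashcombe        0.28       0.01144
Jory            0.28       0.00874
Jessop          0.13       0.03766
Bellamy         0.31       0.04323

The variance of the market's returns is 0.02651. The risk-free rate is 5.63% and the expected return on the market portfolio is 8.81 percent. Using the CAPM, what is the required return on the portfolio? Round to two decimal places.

β_Ashcombe = 0.01144 / 0.02651 = 0.4315
β_Jory = 0.00874 / 0.02651 = 0.3297
β_Jessop = 0.03766 / 0.02651 = 1.4206
β_Bellamy = 0.04323 / 0.02651 = 1.6307
β_P = Σ w_i β_i = 0.28×0.4315 + 0.28×0.3297 + 0.13×1.4206 + 0.31×1.6307 = 0.9033
MRP = 8.81% − 5.63% = 3.18%
E(R_P) = R_f + β_P × MRP = 5.63% + 0.9033 × 3.18% = 8.50%

8.50%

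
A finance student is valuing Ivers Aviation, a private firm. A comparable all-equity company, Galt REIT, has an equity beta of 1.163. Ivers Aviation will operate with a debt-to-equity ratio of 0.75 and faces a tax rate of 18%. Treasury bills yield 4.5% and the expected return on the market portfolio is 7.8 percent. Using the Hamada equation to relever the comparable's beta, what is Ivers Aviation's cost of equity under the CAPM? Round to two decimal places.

10.70%

β_L = β_U × [1 + (1 − t)(D/E)] = 1.163 × [1 + (1 − 0.18) × 0.75]
    = 1.163 × [1 + 0.82 × 0.75] = 1.163 × 1.6150 = 1.8782
MRP = 7.8% − 4.5% = 3.30%
E(R) = R_f + β_L × MRP = 4.5% + 1.8782 × 3.3% = 10.70%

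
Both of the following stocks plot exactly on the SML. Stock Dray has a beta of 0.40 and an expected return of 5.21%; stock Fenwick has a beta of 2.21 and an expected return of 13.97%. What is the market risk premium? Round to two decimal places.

Both satisfy E(R) = R_f + β·MRP, so the slope of the SML is
MRP = (13.97% − 5.21%) / (2.21 − 0.40) = 8.76% / 1.81 = 4.8398%

4.84%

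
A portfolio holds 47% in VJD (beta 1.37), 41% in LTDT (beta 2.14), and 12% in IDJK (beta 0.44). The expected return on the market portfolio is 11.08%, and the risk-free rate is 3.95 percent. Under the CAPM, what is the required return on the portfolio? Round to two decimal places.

15.17%

β_P = Σ w_i β_i = 0.47×1.37 + 0.41×2.14 + 0.12×0.44 = 1.5741
MRP = 11.08% − 3.95% = 7.13%
E(R_P) = R_f + β_P × MRP = 3.95% + 1.5741 × 7.13% = 15.17%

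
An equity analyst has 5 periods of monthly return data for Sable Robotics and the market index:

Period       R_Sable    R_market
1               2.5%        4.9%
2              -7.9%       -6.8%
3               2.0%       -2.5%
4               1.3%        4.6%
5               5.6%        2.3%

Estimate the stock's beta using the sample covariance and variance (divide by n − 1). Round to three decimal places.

Mean R_i = (2.5 − 7.9 + 2.0 + 1.3 + 5.6) / 5 = 0.7000%
Mean R_m = (4.9 − 6.8 − 2.5 + 4.6 + 2.3) / 5 = 0.5000%
Σ(R_i − R̄_i)(R_m − R̄_m) = 78.0800  ⇒  Cov = 78.0800 / 4 = 19.5200
Σ(R_m − R̄_m)² = 101.7000  ⇒  Var(R_m) = 101.7000 / 4 = 25.4250
β = Cov / Var(R_m) = 19.5200 / 25.4250 = 0.7677

0.768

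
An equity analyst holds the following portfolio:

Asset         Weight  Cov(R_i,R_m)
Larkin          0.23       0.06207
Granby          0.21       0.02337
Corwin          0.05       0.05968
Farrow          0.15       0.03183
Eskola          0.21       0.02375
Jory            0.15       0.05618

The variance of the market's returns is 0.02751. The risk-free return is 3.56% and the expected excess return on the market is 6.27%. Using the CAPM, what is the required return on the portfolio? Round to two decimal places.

β_Larkin = 0.06207 / 0.02751 = 2.2563
β_Granby = 0.02337 / 0.02751 = 0.8495
β_Corwin = 0.05968 / 0.02751 = 2.1694
β_Farrow = 0.03183 / 0.02751 = 1.1570
β_Eskola = 0.02375 / 0.02751 = 0.8633
β_Jory = 0.05618 / 0.02751 = 2.0422
β_P = Σ w_i β_i = 0.23×2.2563 + 0.21×0.8495 + 0.05×2.1694 + 0.15×1.1570 + 0.21×0.8633 + 0.15×2.0422 = 1.4670
E(R_P) = R_f + β_P × MRP = 3.56% + 1.4670 × 6.27% = 12.76%

12.76%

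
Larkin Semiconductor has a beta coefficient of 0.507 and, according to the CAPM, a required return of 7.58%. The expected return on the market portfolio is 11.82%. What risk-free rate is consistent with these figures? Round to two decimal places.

3.22%

E(R) = R_f + β(E(R_m) − R_f) = R_f(1 − β) + β·E(R_m)
7.58% = R_f × (1 − 0.507) + 0.507 × 11.82%
7.58% = R_f × 0.493 + 5.99274%
R_f = (7.58% − 5.99274%) / 0.493 = 3.22%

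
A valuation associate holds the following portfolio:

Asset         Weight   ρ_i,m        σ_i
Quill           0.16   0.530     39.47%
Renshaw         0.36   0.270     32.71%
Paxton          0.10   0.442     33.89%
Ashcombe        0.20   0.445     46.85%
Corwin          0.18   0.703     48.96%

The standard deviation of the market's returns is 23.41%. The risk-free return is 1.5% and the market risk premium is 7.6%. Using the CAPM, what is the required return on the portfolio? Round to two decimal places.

β_Quill = 0.530 × 39.47% / 23.41% = 0.8936
β_Renshaw = 0.270 × 32.71% / 23.41% = 0.3773
β_Paxton = 0.442 × 33.89% / 23.41% = 0.6399
β_Ashcombe = 0.445 × 46.85% / 23.41% = 0.8906
β_Corwin = 0.703 × 48.96% / 23.41% = 1.4703
β_P = Σ w_i β_i = 0.16×0.8936 + 0.36×0.3773 + 0.10×0.6399 + 0.20×0.8906 + 0.18×1.4703 = 0.7856
E(R_P) = R_f + β_P × MRP = 1.5% + 0.7856 × 7.6% = 7.47%

7.47%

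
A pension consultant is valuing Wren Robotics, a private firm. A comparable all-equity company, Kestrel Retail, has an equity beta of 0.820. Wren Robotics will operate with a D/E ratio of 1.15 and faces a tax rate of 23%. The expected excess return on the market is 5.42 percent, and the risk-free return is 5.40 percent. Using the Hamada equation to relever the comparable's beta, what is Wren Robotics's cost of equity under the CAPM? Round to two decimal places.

β_L = β_U × [1 + (1 − t)(D/E)] = 0.820 × [1 + (1 − 0.23) × 1.15]
    = 0.820 × [1 + 0.77 × 1.15] = 0.820 × 1.8855 = 1.5461
E(R) = R_f + β_L × MRP = 5.40% + 1.5461 × 5.42% = 13.78%

13.78%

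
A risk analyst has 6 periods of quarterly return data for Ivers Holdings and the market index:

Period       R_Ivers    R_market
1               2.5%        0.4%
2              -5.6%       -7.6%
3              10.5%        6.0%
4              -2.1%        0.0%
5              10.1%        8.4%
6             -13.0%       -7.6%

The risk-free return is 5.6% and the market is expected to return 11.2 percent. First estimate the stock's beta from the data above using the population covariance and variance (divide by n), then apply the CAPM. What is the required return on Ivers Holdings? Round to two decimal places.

Mean R_i = (2.5 − 5.6 + 10.5 − 2.1 + 10.1 − 13.0) / 6 = 0.4000%
Mean R_m = (0.4 − 7.6 + 6.0 + 0.0 + 8.4 − 7.6) / 6 = -0.0667%
Σ(R_i − R̄_i)(R_m − R̄_m) = 290.3600  ⇒  Cov = 290.3600 / 6 = 48.3933
Σ(R_m − R̄_m)² = 222.2133  ⇒  Var(R_m) = 222.2133 / 6 = 37.0356
β = Cov / Var(R_m) = 48.3933 / 37.0356 = 1.3067
MRP = 11.2% − 5.6% = 5.60%
E(R) = R_f + β × MRP = 5.6% + 1.3067 × 5.6% = 12.92%

12.92%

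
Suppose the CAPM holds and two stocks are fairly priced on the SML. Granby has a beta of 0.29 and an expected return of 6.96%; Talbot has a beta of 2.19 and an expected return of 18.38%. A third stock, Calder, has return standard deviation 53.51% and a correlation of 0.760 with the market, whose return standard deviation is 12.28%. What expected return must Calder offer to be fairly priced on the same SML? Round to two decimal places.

MRP = (18.38% − 6.96%) / (2.19 − 0.29) = 6.0105%
R_f = 6.96% − 0.29 × 6.0105% = 5.2170%
β_Calder = ρ·σ_i/σ_m = 0.760 × 53.51 / 12.28 = 3.3117
E(R_Calder) = R_f + β × MRP = 5.2170% + 3.3117 × 6.0105% = 25.12%

25.12%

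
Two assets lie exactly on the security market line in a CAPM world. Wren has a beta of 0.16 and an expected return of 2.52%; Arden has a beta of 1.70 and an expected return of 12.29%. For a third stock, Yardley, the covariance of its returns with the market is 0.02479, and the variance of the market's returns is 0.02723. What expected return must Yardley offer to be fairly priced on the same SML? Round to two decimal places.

7.28%

MRP = (12.29% − 2.52%) / (1.70 − 0.16) = 6.3442%
R_f = 2.52% − 0.16 × 6.3442% = 1.5049%
β_Yardley = Cov / Var(R_m) = 0.02479 / 0.02723 = 0.9104
E(R_Yardley) = R_f + β × MRP = 1.5049% + 0.9104 × 6.3442% = 7.28%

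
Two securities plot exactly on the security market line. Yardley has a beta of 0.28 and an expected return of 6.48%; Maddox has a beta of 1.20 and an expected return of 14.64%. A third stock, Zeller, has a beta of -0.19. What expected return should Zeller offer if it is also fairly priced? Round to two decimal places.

MRP (SML slope) = (14.64% − 6.48%) / (1.20 − 0.28) = 8.16% / 0.92 = 8.8696%
R_f (intercept) = 6.48% − 0.28 × 8.8696% = 3.9965%
E(R_Zeller) = R_f + β × MRP = 3.9965% + -0.19 × 8.8696% = 2.31%

2.31%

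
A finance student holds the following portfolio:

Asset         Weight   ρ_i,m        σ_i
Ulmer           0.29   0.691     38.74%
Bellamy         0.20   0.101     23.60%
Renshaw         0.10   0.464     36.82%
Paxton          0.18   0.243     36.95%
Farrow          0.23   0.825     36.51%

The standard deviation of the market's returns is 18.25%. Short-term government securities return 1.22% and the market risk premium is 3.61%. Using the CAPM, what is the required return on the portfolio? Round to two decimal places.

β_Ulmer = 0.691 × 38.74% / 18.25% = 1.4668
β_Bellamy = 0.101 × 23.60% / 18.25% = 0.1306
β_Renshaw = 0.464 × 36.82% / 18.25% = 0.9361
β_Paxton = 0.243 × 36.95% / 18.25% = 0.4920
β_Farrow = 0.825 × 36.51% / 18.25% = 1.6505
β_P = Σ w_i β_i = 0.29×1.4668 + 0.20×0.1306 + 0.10×0.9361 + 0.18×0.4920 + 0.23×1.6505 = 1.0133
E(R_P) = R_f + β_P × MRP = 1.22% + 1.0133 × 3.61% = 4.88%

4.88%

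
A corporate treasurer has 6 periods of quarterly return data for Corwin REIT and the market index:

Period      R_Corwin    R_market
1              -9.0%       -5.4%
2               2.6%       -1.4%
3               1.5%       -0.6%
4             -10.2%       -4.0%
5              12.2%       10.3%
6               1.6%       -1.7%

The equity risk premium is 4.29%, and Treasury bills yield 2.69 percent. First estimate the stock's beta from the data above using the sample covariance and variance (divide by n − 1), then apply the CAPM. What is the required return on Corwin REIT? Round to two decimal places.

Mean R_i = (-9.0 + 2.6 + 1.5 − 10.2 + 12.2 + 1.6) / 6 = -0.2167%
Mean R_m = (-5.4 − 1.4 − 0.6 − 4.0 + 10.3 − 1.7) / 6 = -0.4667%
Σ(R_i − R̄_i)(R_m − R̄_m) = 207.1933  ⇒  Cov = 207.1933 / 5 = 41.4387
Σ(R_m − R̄_m)² = 155.1533  ⇒  Var(R_m) = 155.1533 / 5 = 31.0307
β = Cov / Var(R_m) = 41.4387 / 31.0307 = 1.3354
E(R) = R_f + β × MRP = 2.69% + 1.3354 × 4.29% = 8.42%

8.42%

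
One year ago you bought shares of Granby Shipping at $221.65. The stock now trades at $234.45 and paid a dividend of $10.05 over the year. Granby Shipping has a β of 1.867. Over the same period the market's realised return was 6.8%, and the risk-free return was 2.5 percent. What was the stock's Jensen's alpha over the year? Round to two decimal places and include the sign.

Realised HPR = (P1 + D1 − P0) / P0 = (234.45 + 10.05 − 221.65) / 221.65 = 22.85 / 221.65 = 10.3090%
MRP = 6.8% − 2.5% = 4.30%
CAPM required = R_f + β·MRP = 2.5% + 1.867 × 4.3% = 10.5281%
α = realised − required = 10.3090% − 10.5281% = -0.22%

-0.22%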